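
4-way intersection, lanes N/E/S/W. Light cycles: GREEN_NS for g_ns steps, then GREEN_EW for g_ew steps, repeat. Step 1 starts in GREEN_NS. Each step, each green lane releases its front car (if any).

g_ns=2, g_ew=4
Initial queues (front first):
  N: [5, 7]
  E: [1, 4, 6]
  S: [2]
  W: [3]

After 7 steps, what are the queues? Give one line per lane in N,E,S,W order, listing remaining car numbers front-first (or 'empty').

Step 1 [NS]: N:car5-GO,E:wait,S:car2-GO,W:wait | queues: N=1 E=3 S=0 W=1
Step 2 [NS]: N:car7-GO,E:wait,S:empty,W:wait | queues: N=0 E=3 S=0 W=1
Step 3 [EW]: N:wait,E:car1-GO,S:wait,W:car3-GO | queues: N=0 E=2 S=0 W=0
Step 4 [EW]: N:wait,E:car4-GO,S:wait,W:empty | queues: N=0 E=1 S=0 W=0
Step 5 [EW]: N:wait,E:car6-GO,S:wait,W:empty | queues: N=0 E=0 S=0 W=0

N: empty
E: empty
S: empty
W: empty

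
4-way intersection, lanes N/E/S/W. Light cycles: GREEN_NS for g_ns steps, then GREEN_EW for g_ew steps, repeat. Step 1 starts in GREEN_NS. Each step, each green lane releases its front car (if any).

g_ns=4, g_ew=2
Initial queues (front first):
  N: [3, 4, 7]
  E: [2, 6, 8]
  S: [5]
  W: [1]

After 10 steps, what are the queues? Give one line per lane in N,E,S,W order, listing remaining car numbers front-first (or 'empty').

Step 1 [NS]: N:car3-GO,E:wait,S:car5-GO,W:wait | queues: N=2 E=3 S=0 W=1
Step 2 [NS]: N:car4-GO,E:wait,S:empty,W:wait | queues: N=1 E=3 S=0 W=1
Step 3 [NS]: N:car7-GO,E:wait,S:empty,W:wait | queues: N=0 E=3 S=0 W=1
Step 4 [NS]: N:empty,E:wait,S:empty,W:wait | queues: N=0 E=3 S=0 W=1
Step 5 [EW]: N:wait,E:car2-GO,S:wait,W:car1-GO | queues: N=0 E=2 S=0 W=0
Step 6 [EW]: N:wait,E:car6-GO,S:wait,W:empty | queues: N=0 E=1 S=0 W=0
Step 7 [NS]: N:empty,E:wait,S:empty,W:wait | queues: N=0 E=1 S=0 W=0
Step 8 [NS]: N:empty,E:wait,S:empty,W:wait | queues: N=0 E=1 S=0 W=0
Step 9 [NS]: N:empty,E:wait,S:empty,W:wait | queues: N=0 E=1 S=0 W=0
Step 10 [NS]: N:empty,E:wait,S:empty,W:wait | queues: N=0 E=1 S=0 W=0

N: empty
E: 8
S: empty
W: empty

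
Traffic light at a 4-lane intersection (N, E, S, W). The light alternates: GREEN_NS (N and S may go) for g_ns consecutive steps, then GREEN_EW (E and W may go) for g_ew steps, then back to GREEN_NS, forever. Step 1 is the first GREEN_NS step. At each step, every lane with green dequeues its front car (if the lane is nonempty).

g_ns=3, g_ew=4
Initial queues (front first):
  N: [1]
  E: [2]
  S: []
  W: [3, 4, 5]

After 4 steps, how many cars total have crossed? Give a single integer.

Step 1 [NS]: N:car1-GO,E:wait,S:empty,W:wait | queues: N=0 E=1 S=0 W=3
Step 2 [NS]: N:empty,E:wait,S:empty,W:wait | queues: N=0 E=1 S=0 W=3
Step 3 [NS]: N:empty,E:wait,S:empty,W:wait | queues: N=0 E=1 S=0 W=3
Step 4 [EW]: N:wait,E:car2-GO,S:wait,W:car3-GO | queues: N=0 E=0 S=0 W=2
Cars crossed by step 4: 3

Answer: 3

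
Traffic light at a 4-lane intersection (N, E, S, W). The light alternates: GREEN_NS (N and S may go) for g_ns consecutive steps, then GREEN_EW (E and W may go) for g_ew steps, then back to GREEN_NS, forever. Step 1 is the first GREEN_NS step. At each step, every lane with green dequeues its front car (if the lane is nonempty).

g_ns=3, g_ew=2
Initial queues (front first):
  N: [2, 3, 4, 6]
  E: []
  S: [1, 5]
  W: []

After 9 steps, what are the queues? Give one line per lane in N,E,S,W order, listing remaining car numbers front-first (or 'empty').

Step 1 [NS]: N:car2-GO,E:wait,S:car1-GO,W:wait | queues: N=3 E=0 S=1 W=0
Step 2 [NS]: N:car3-GO,E:wait,S:car5-GO,W:wait | queues: N=2 E=0 S=0 W=0
Step 3 [NS]: N:car4-GO,E:wait,S:empty,W:wait | queues: N=1 E=0 S=0 W=0
Step 4 [EW]: N:wait,E:empty,S:wait,W:empty | queues: N=1 E=0 S=0 W=0
Step 5 [EW]: N:wait,E:empty,S:wait,W:empty | queues: N=1 E=0 S=0 W=0
Step 6 [NS]: N:car6-GO,E:wait,S:empty,W:wait | queues: N=0 E=0 S=0 W=0

N: empty
E: empty
S: empty
W: empty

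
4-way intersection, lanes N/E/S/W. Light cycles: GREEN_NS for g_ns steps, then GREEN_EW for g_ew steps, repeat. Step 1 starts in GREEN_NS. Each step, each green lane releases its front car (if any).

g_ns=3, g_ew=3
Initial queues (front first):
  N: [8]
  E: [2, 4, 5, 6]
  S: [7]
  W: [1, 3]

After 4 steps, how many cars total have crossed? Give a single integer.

Answer: 4

Derivation:
Step 1 [NS]: N:car8-GO,E:wait,S:car7-GO,W:wait | queues: N=0 E=4 S=0 W=2
Step 2 [NS]: N:empty,E:wait,S:empty,W:wait | queues: N=0 E=4 S=0 W=2
Step 3 [NS]: N:empty,E:wait,S:empty,W:wait | queues: N=0 E=4 S=0 W=2
Step 4 [EW]: N:wait,E:car2-GO,S:wait,W:car1-GO | queues: N=0 E=3 S=0 W=1
Cars crossed by step 4: 4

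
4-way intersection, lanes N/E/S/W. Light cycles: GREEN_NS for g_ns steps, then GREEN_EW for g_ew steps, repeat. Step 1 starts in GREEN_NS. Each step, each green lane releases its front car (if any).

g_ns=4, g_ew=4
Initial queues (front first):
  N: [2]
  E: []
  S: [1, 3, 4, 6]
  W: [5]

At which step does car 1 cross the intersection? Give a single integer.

Step 1 [NS]: N:car2-GO,E:wait,S:car1-GO,W:wait | queues: N=0 E=0 S=3 W=1
Step 2 [NS]: N:empty,E:wait,S:car3-GO,W:wait | queues: N=0 E=0 S=2 W=1
Step 3 [NS]: N:empty,E:wait,S:car4-GO,W:wait | queues: N=0 E=0 S=1 W=1
Step 4 [NS]: N:empty,E:wait,S:car6-GO,W:wait | queues: N=0 E=0 S=0 W=1
Step 5 [EW]: N:wait,E:empty,S:wait,W:car5-GO | queues: N=0 E=0 S=0 W=0
Car 1 crosses at step 1

1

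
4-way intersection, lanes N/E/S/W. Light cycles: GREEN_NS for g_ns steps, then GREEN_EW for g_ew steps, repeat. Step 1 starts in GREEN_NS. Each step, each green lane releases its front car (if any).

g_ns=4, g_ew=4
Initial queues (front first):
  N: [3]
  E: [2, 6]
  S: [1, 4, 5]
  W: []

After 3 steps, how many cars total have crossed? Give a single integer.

Answer: 4

Derivation:
Step 1 [NS]: N:car3-GO,E:wait,S:car1-GO,W:wait | queues: N=0 E=2 S=2 W=0
Step 2 [NS]: N:empty,E:wait,S:car4-GO,W:wait | queues: N=0 E=2 S=1 W=0
Step 3 [NS]: N:empty,E:wait,S:car5-GO,W:wait | queues: N=0 E=2 S=0 W=0
Cars crossed by step 3: 4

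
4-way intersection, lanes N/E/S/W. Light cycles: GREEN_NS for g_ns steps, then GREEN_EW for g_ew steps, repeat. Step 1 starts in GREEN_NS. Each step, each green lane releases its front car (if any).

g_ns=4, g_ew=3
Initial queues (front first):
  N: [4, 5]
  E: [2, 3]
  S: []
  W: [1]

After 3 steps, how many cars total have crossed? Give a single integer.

Answer: 2

Derivation:
Step 1 [NS]: N:car4-GO,E:wait,S:empty,W:wait | queues: N=1 E=2 S=0 W=1
Step 2 [NS]: N:car5-GO,E:wait,S:empty,W:wait | queues: N=0 E=2 S=0 W=1
Step 3 [NS]: N:empty,E:wait,S:empty,W:wait | queues: N=0 E=2 S=0 W=1
Cars crossed by step 3: 2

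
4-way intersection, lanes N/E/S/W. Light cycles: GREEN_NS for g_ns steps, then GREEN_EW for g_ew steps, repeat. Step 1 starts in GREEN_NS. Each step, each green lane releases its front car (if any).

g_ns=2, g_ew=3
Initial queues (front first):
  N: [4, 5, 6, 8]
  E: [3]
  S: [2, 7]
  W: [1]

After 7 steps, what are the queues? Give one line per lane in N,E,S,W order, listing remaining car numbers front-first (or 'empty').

Step 1 [NS]: N:car4-GO,E:wait,S:car2-GO,W:wait | queues: N=3 E=1 S=1 W=1
Step 2 [NS]: N:car5-GO,E:wait,S:car7-GO,W:wait | queues: N=2 E=1 S=0 W=1
Step 3 [EW]: N:wait,E:car3-GO,S:wait,W:car1-GO | queues: N=2 E=0 S=0 W=0
Step 4 [EW]: N:wait,E:empty,S:wait,W:empty | queues: N=2 E=0 S=0 W=0
Step 5 [EW]: N:wait,E:empty,S:wait,W:empty | queues: N=2 E=0 S=0 W=0
Step 6 [NS]: N:car6-GO,E:wait,S:empty,W:wait | queues: N=1 E=0 S=0 W=0
Step 7 [NS]: N:car8-GO,E:wait,S:empty,W:wait | queues: N=0 E=0 S=0 W=0

N: empty
E: empty
S: empty
W: empty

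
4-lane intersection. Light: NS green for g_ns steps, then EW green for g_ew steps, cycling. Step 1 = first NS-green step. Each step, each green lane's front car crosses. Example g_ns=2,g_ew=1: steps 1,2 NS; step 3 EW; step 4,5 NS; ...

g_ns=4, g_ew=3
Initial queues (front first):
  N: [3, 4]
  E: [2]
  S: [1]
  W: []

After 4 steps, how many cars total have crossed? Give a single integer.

Step 1 [NS]: N:car3-GO,E:wait,S:car1-GO,W:wait | queues: N=1 E=1 S=0 W=0
Step 2 [NS]: N:car4-GO,E:wait,S:empty,W:wait | queues: N=0 E=1 S=0 W=0
Step 3 [NS]: N:empty,E:wait,S:empty,W:wait | queues: N=0 E=1 S=0 W=0
Step 4 [NS]: N:empty,E:wait,S:empty,W:wait | queues: N=0 E=1 S=0 W=0
Cars crossed by step 4: 3

Answer: 3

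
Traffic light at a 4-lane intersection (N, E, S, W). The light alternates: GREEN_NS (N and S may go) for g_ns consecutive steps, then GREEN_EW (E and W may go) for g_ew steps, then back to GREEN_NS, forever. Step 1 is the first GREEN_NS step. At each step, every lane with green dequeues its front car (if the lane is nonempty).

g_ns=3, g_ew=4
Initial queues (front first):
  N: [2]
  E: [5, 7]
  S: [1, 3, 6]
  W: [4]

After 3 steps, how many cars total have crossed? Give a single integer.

Step 1 [NS]: N:car2-GO,E:wait,S:car1-GO,W:wait | queues: N=0 E=2 S=2 W=1
Step 2 [NS]: N:empty,E:wait,S:car3-GO,W:wait | queues: N=0 E=2 S=1 W=1
Step 3 [NS]: N:empty,E:wait,S:car6-GO,W:wait | queues: N=0 E=2 S=0 W=1
Cars crossed by step 3: 4

Answer: 4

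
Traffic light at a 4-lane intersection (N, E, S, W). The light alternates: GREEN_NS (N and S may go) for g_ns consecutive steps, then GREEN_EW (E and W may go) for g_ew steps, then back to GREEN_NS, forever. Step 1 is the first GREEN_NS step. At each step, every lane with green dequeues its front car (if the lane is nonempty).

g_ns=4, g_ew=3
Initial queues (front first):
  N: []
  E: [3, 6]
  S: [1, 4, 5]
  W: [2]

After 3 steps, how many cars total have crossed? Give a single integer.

Step 1 [NS]: N:empty,E:wait,S:car1-GO,W:wait | queues: N=0 E=2 S=2 W=1
Step 2 [NS]: N:empty,E:wait,S:car4-GO,W:wait | queues: N=0 E=2 S=1 W=1
Step 3 [NS]: N:empty,E:wait,S:car5-GO,W:wait | queues: N=0 E=2 S=0 W=1
Cars crossed by step 3: 3

Answer: 3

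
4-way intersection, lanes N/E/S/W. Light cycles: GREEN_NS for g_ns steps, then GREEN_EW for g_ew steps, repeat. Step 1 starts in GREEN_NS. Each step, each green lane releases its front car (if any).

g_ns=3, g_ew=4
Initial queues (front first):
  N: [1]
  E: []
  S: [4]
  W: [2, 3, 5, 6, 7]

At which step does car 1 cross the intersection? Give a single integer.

Step 1 [NS]: N:car1-GO,E:wait,S:car4-GO,W:wait | queues: N=0 E=0 S=0 W=5
Step 2 [NS]: N:empty,E:wait,S:empty,W:wait | queues: N=0 E=0 S=0 W=5
Step 3 [NS]: N:empty,E:wait,S:empty,W:wait | queues: N=0 E=0 S=0 W=5
Step 4 [EW]: N:wait,E:empty,S:wait,W:car2-GO | queues: N=0 E=0 S=0 W=4
Step 5 [EW]: N:wait,E:empty,S:wait,W:car3-GO | queues: N=0 E=0 S=0 W=3
Step 6 [EW]: N:wait,E:empty,S:wait,W:car5-GO | queues: N=0 E=0 S=0 W=2
Step 7 [EW]: N:wait,E:empty,S:wait,W:car6-GO | queues: N=0 E=0 S=0 W=1
Step 8 [NS]: N:empty,E:wait,S:empty,W:wait | queues: N=0 E=0 S=0 W=1
Step 9 [NS]: N:empty,E:wait,S:empty,W:wait | queues: N=0 E=0 S=0 W=1
Step 10 [NS]: N:empty,E:wait,S:empty,W:wait | queues: N=0 E=0 S=0 W=1
Step 11 [EW]: N:wait,E:empty,S:wait,W:car7-GO | queues: N=0 E=0 S=0 W=0
Car 1 crosses at step 1

1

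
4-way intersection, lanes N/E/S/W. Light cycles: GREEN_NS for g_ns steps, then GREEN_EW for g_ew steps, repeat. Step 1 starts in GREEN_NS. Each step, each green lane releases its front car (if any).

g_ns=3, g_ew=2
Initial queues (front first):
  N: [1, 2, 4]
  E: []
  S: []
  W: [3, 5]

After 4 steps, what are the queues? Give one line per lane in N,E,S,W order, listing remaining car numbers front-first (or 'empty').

Step 1 [NS]: N:car1-GO,E:wait,S:empty,W:wait | queues: N=2 E=0 S=0 W=2
Step 2 [NS]: N:car2-GO,E:wait,S:empty,W:wait | queues: N=1 E=0 S=0 W=2
Step 3 [NS]: N:car4-GO,E:wait,S:empty,W:wait | queues: N=0 E=0 S=0 W=2
Step 4 [EW]: N:wait,E:empty,S:wait,W:car3-GO | queues: N=0 E=0 S=0 W=1

N: empty
E: empty
S: empty
W: 5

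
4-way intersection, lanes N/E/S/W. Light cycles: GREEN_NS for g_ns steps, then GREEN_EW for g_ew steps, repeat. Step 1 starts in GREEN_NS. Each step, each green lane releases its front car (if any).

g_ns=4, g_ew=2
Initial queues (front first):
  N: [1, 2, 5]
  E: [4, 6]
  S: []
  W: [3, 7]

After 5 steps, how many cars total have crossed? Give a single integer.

Step 1 [NS]: N:car1-GO,E:wait,S:empty,W:wait | queues: N=2 E=2 S=0 W=2
Step 2 [NS]: N:car2-GO,E:wait,S:empty,W:wait | queues: N=1 E=2 S=0 W=2
Step 3 [NS]: N:car5-GO,E:wait,S:empty,W:wait | queues: N=0 E=2 S=0 W=2
Step 4 [NS]: N:empty,E:wait,S:empty,W:wait | queues: N=0 E=2 S=0 W=2
Step 5 [EW]: N:wait,E:car4-GO,S:wait,W:car3-GO | queues: N=0 E=1 S=0 W=1
Cars crossed by step 5: 5

Answer: 5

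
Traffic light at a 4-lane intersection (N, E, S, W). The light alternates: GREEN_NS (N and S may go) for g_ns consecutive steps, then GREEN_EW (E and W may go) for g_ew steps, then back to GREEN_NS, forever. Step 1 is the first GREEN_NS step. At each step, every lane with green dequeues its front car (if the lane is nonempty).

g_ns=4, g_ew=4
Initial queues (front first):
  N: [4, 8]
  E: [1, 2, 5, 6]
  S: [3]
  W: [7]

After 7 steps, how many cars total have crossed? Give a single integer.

Answer: 7

Derivation:
Step 1 [NS]: N:car4-GO,E:wait,S:car3-GO,W:wait | queues: N=1 E=4 S=0 W=1
Step 2 [NS]: N:car8-GO,E:wait,S:empty,W:wait | queues: N=0 E=4 S=0 W=1
Step 3 [NS]: N:empty,E:wait,S:empty,W:wait | queues: N=0 E=4 S=0 W=1
Step 4 [NS]: N:empty,E:wait,S:empty,W:wait | queues: N=0 E=4 S=0 W=1
Step 5 [EW]: N:wait,E:car1-GO,S:wait,W:car7-GO | queues: N=0 E=3 S=0 W=0
Step 6 [EW]: N:wait,E:car2-GO,S:wait,W:empty | queues: N=0 E=2 S=0 W=0
Step 7 [EW]: N:wait,E:car5-GO,S:wait,W:empty | queues: N=0 E=1 S=0 W=0
Cars crossed by step 7: 7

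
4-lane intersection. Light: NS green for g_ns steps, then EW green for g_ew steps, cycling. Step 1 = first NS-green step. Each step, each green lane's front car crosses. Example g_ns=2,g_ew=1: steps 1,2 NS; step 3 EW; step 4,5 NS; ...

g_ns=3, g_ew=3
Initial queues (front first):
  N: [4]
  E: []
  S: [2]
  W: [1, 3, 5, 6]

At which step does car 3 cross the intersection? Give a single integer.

Step 1 [NS]: N:car4-GO,E:wait,S:car2-GO,W:wait | queues: N=0 E=0 S=0 W=4
Step 2 [NS]: N:empty,E:wait,S:empty,W:wait | queues: N=0 E=0 S=0 W=4
Step 3 [NS]: N:empty,E:wait,S:empty,W:wait | queues: N=0 E=0 S=0 W=4
Step 4 [EW]: N:wait,E:empty,S:wait,W:car1-GO | queues: N=0 E=0 S=0 W=3
Step 5 [EW]: N:wait,E:empty,S:wait,W:car3-GO | queues: N=0 E=0 S=0 W=2
Step 6 [EW]: N:wait,E:empty,S:wait,W:car5-GO | queues: N=0 E=0 S=0 W=1
Step 7 [NS]: N:empty,E:wait,S:empty,W:wait | queues: N=0 E=0 S=0 W=1
Step 8 [NS]: N:empty,E:wait,S:empty,W:wait | queues: N=0 E=0 S=0 W=1
Step 9 [NS]: N:empty,E:wait,S:empty,W:wait | queues: N=0 E=0 S=0 W=1
Step 10 [EW]: N:wait,E:empty,S:wait,W:car6-GO | queues: N=0 E=0 S=0 W=0
Car 3 crosses at step 5

5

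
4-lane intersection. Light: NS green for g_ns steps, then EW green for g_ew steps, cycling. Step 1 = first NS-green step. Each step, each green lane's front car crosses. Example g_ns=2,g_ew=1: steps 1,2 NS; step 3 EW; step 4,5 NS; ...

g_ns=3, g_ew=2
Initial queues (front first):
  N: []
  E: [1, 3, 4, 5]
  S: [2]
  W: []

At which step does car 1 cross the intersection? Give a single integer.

Step 1 [NS]: N:empty,E:wait,S:car2-GO,W:wait | queues: N=0 E=4 S=0 W=0
Step 2 [NS]: N:empty,E:wait,S:empty,W:wait | queues: N=0 E=4 S=0 W=0
Step 3 [NS]: N:empty,E:wait,S:empty,W:wait | queues: N=0 E=4 S=0 W=0
Step 4 [EW]: N:wait,E:car1-GO,S:wait,W:empty | queues: N=0 E=3 S=0 W=0
Step 5 [EW]: N:wait,E:car3-GO,S:wait,W:empty | queues: N=0 E=2 S=0 W=0
Step 6 [NS]: N:empty,E:wait,S:empty,W:wait | queues: N=0 E=2 S=0 W=0
Step 7 [NS]: N:empty,E:wait,S:empty,W:wait | queues: N=0 E=2 S=0 W=0
Step 8 [NS]: N:empty,E:wait,S:empty,W:wait | queues: N=0 E=2 S=0 W=0
Step 9 [EW]: N:wait,E:car4-GO,S:wait,W:empty | queues: N=0 E=1 S=0 W=0
Step 10 [EW]: N:wait,E:car5-GO,S:wait,W:empty | queues: N=0 E=0 S=0 W=0
Car 1 crosses at step 4

4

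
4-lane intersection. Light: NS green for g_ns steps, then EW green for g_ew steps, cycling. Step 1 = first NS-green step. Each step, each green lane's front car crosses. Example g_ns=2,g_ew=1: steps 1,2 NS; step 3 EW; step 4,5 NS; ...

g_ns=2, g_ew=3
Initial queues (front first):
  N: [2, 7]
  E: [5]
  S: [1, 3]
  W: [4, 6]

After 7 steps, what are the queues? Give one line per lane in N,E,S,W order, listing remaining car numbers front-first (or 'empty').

Step 1 [NS]: N:car2-GO,E:wait,S:car1-GO,W:wait | queues: N=1 E=1 S=1 W=2
Step 2 [NS]: N:car7-GO,E:wait,S:car3-GO,W:wait | queues: N=0 E=1 S=0 W=2
Step 3 [EW]: N:wait,E:car5-GO,S:wait,W:car4-GO | queues: N=0 E=0 S=0 W=1
Step 4 [EW]: N:wait,E:empty,S:wait,W:car6-GO | queues: N=0 E=0 S=0 W=0

N: empty
E: empty
S: empty
W: empty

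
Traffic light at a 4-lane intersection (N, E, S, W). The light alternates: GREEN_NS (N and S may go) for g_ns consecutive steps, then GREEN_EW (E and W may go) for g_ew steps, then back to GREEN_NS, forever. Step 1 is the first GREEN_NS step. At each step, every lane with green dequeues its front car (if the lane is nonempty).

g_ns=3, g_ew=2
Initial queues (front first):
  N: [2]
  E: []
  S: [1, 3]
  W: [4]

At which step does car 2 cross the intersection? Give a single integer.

Step 1 [NS]: N:car2-GO,E:wait,S:car1-GO,W:wait | queues: N=0 E=0 S=1 W=1
Step 2 [NS]: N:empty,E:wait,S:car3-GO,W:wait | queues: N=0 E=0 S=0 W=1
Step 3 [NS]: N:empty,E:wait,S:empty,W:wait | queues: N=0 E=0 S=0 W=1
Step 4 [EW]: N:wait,E:empty,S:wait,W:car4-GO | queues: N=0 E=0 S=0 W=0
Car 2 crosses at step 1

1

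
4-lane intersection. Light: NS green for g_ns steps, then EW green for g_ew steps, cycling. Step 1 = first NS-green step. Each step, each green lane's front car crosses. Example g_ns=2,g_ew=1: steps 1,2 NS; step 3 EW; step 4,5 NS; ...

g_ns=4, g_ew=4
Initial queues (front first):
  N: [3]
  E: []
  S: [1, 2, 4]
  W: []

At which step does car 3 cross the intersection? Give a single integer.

Step 1 [NS]: N:car3-GO,E:wait,S:car1-GO,W:wait | queues: N=0 E=0 S=2 W=0
Step 2 [NS]: N:empty,E:wait,S:car2-GO,W:wait | queues: N=0 E=0 S=1 W=0
Step 3 [NS]: N:empty,E:wait,S:car4-GO,W:wait | queues: N=0 E=0 S=0 W=0
Car 3 crosses at step 1

1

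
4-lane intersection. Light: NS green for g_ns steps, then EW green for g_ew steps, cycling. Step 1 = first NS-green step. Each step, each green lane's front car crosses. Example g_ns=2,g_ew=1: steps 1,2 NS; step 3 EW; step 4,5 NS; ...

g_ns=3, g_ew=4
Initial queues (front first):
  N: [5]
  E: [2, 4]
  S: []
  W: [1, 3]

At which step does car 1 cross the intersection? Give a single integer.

Step 1 [NS]: N:car5-GO,E:wait,S:empty,W:wait | queues: N=0 E=2 S=0 W=2
Step 2 [NS]: N:empty,E:wait,S:empty,W:wait | queues: N=0 E=2 S=0 W=2
Step 3 [NS]: N:empty,E:wait,S:empty,W:wait | queues: N=0 E=2 S=0 W=2
Step 4 [EW]: N:wait,E:car2-GO,S:wait,W:car1-GO | queues: N=0 E=1 S=0 W=1
Step 5 [EW]: N:wait,E:car4-GO,S:wait,W:car3-GO | queues: N=0 E=0 S=0 W=0
Car 1 crosses at step 4

4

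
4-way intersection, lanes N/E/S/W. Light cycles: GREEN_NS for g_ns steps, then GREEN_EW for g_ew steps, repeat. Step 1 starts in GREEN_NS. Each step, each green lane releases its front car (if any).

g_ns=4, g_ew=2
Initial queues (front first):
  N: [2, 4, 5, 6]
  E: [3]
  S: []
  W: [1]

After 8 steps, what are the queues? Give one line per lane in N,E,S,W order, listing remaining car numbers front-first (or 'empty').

Step 1 [NS]: N:car2-GO,E:wait,S:empty,W:wait | queues: N=3 E=1 S=0 W=1
Step 2 [NS]: N:car4-GO,E:wait,S:empty,W:wait | queues: N=2 E=1 S=0 W=1
Step 3 [NS]: N:car5-GO,E:wait,S:empty,W:wait | queues: N=1 E=1 S=0 W=1
Step 4 [NS]: N:car6-GO,E:wait,S:empty,W:wait | queues: N=0 E=1 S=0 W=1
Step 5 [EW]: N:wait,E:car3-GO,S:wait,W:car1-GO | queues: N=0 E=0 S=0 W=0

N: empty
E: empty
S: empty
W: empty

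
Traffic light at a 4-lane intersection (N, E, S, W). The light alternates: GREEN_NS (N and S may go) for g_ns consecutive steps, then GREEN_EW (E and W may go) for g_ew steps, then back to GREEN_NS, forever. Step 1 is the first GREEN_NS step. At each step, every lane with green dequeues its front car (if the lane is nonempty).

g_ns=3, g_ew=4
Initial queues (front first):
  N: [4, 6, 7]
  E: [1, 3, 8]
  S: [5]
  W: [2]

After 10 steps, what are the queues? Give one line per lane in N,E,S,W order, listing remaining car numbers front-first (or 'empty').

Step 1 [NS]: N:car4-GO,E:wait,S:car5-GO,W:wait | queues: N=2 E=3 S=0 W=1
Step 2 [NS]: N:car6-GO,E:wait,S:empty,W:wait | queues: N=1 E=3 S=0 W=1
Step 3 [NS]: N:car7-GO,E:wait,S:empty,W:wait | queues: N=0 E=3 S=0 W=1
Step 4 [EW]: N:wait,E:car1-GO,S:wait,W:car2-GO | queues: N=0 E=2 S=0 W=0
Step 5 [EW]: N:wait,E:car3-GO,S:wait,W:empty | queues: N=0 E=1 S=0 W=0
Step 6 [EW]: N:wait,E:car8-GO,S:wait,W:empty | queues: N=0 E=0 S=0 W=0

N: empty
E: empty
S: empty
W: empty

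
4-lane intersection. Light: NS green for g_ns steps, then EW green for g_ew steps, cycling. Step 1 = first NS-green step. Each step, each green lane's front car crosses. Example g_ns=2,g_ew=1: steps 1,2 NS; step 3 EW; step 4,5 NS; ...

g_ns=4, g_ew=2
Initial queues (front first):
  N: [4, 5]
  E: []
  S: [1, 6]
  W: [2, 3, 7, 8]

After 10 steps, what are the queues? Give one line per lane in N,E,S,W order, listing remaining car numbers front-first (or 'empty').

Step 1 [NS]: N:car4-GO,E:wait,S:car1-GO,W:wait | queues: N=1 E=0 S=1 W=4
Step 2 [NS]: N:car5-GO,E:wait,S:car6-GO,W:wait | queues: N=0 E=0 S=0 W=4
Step 3 [NS]: N:empty,E:wait,S:empty,W:wait | queues: N=0 E=0 S=0 W=4
Step 4 [NS]: N:empty,E:wait,S:empty,W:wait | queues: N=0 E=0 S=0 W=4
Step 5 [EW]: N:wait,E:empty,S:wait,W:car2-GO | queues: N=0 E=0 S=0 W=3
Step 6 [EW]: N:wait,E:empty,S:wait,W:car3-GO | queues: N=0 E=0 S=0 W=2
Step 7 [NS]: N:empty,E:wait,S:empty,W:wait | queues: N=0 E=0 S=0 W=2
Step 8 [NS]: N:empty,E:wait,S:empty,W:wait | queues: N=0 E=0 S=0 W=2
Step 9 [NS]: N:empty,E:wait,S:empty,W:wait | queues: N=0 E=0 S=0 W=2
Step 10 [NS]: N:empty,E:wait,S:empty,W:wait | queues: N=0 E=0 S=0 W=2

N: empty
E: empty
S: empty
W: 7 8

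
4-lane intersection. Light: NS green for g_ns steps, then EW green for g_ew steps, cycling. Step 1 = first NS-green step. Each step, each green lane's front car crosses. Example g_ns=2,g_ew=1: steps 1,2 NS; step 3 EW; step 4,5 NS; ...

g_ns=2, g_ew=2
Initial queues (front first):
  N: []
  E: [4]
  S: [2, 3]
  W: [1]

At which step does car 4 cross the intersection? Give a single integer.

Step 1 [NS]: N:empty,E:wait,S:car2-GO,W:wait | queues: N=0 E=1 S=1 W=1
Step 2 [NS]: N:empty,E:wait,S:car3-GO,W:wait | queues: N=0 E=1 S=0 W=1
Step 3 [EW]: N:wait,E:car4-GO,S:wait,W:car1-GO | queues: N=0 E=0 S=0 W=0
Car 4 crosses at step 3

3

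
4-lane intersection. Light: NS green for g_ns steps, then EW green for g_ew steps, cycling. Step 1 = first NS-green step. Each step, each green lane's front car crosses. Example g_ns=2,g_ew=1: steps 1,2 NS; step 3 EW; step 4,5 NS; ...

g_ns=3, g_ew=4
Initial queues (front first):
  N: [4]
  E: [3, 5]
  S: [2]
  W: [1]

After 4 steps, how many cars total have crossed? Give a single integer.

Step 1 [NS]: N:car4-GO,E:wait,S:car2-GO,W:wait | queues: N=0 E=2 S=0 W=1
Step 2 [NS]: N:empty,E:wait,S:empty,W:wait | queues: N=0 E=2 S=0 W=1
Step 3 [NS]: N:empty,E:wait,S:empty,W:wait | queues: N=0 E=2 S=0 W=1
Step 4 [EW]: N:wait,E:car3-GO,S:wait,W:car1-GO | queues: N=0 E=1 S=0 W=0
Cars crossed by step 4: 4

Answer: 4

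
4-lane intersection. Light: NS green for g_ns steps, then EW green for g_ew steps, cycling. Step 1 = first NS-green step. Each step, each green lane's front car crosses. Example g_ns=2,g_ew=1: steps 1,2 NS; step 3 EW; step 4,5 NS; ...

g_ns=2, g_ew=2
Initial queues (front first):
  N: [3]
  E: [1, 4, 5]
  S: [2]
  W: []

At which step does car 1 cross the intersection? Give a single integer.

Step 1 [NS]: N:car3-GO,E:wait,S:car2-GO,W:wait | queues: N=0 E=3 S=0 W=0
Step 2 [NS]: N:empty,E:wait,S:empty,W:wait | queues: N=0 E=3 S=0 W=0
Step 3 [EW]: N:wait,E:car1-GO,S:wait,W:empty | queues: N=0 E=2 S=0 W=0
Step 4 [EW]: N:wait,E:car4-GO,S:wait,W:empty | queues: N=0 E=1 S=0 W=0
Step 5 [NS]: N:empty,E:wait,S:empty,W:wait | queues: N=0 E=1 S=0 W=0
Step 6 [NS]: N:empty,E:wait,S:empty,W:wait | queues: N=0 E=1 S=0 W=0
Step 7 [EW]: N:wait,E:car5-GO,S:wait,W:empty | queues: N=0 E=0 S=0 W=0
Car 1 crosses at step 3

3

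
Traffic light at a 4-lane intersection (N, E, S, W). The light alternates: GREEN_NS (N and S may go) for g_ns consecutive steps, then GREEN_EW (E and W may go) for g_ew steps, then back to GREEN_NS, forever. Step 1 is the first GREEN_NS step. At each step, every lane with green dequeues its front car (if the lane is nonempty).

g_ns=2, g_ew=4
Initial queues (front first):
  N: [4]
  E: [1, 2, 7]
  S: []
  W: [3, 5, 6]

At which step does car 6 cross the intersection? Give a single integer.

Step 1 [NS]: N:car4-GO,E:wait,S:empty,W:wait | queues: N=0 E=3 S=0 W=3
Step 2 [NS]: N:empty,E:wait,S:empty,W:wait | queues: N=0 E=3 S=0 W=3
Step 3 [EW]: N:wait,E:car1-GO,S:wait,W:car3-GO | queues: N=0 E=2 S=0 W=2
Step 4 [EW]: N:wait,E:car2-GO,S:wait,W:car5-GO | queues: N=0 E=1 S=0 W=1
Step 5 [EW]: N:wait,E:car7-GO,S:wait,W:car6-GO | queues: N=0 E=0 S=0 W=0
Car 6 crosses at step 5

5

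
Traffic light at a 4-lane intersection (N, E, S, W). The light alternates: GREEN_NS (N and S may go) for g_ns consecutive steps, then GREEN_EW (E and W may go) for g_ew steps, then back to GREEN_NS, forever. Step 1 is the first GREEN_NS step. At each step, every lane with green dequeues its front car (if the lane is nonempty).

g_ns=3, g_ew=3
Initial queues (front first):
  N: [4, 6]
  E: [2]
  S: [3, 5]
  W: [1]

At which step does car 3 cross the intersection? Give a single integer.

Step 1 [NS]: N:car4-GO,E:wait,S:car3-GO,W:wait | queues: N=1 E=1 S=1 W=1
Step 2 [NS]: N:car6-GO,E:wait,S:car5-GO,W:wait | queues: N=0 E=1 S=0 W=1
Step 3 [NS]: N:empty,E:wait,S:empty,W:wait | queues: N=0 E=1 S=0 W=1
Step 4 [EW]: N:wait,E:car2-GO,S:wait,W:car1-GO | queues: N=0 E=0 S=0 W=0
Car 3 crosses at step 1

1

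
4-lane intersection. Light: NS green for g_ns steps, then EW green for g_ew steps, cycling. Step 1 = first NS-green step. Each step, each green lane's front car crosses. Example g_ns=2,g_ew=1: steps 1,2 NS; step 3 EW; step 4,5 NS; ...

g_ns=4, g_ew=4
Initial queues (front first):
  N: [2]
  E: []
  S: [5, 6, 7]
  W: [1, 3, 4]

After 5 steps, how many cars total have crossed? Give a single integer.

Step 1 [NS]: N:car2-GO,E:wait,S:car5-GO,W:wait | queues: N=0 E=0 S=2 W=3
Step 2 [NS]: N:empty,E:wait,S:car6-GO,W:wait | queues: N=0 E=0 S=1 W=3
Step 3 [NS]: N:empty,E:wait,S:car7-GO,W:wait | queues: N=0 E=0 S=0 W=3
Step 4 [NS]: N:empty,E:wait,S:empty,W:wait | queues: N=0 E=0 S=0 W=3
Step 5 [EW]: N:wait,E:empty,S:wait,W:car1-GO | queues: N=0 E=0 S=0 W=2
Cars crossed by step 5: 5

Answer: 5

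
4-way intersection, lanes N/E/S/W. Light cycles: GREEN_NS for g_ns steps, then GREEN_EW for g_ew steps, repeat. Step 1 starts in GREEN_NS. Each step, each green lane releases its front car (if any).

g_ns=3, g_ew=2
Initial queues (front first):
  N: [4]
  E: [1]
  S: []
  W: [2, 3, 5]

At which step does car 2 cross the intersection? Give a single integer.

Step 1 [NS]: N:car4-GO,E:wait,S:empty,W:wait | queues: N=0 E=1 S=0 W=3
Step 2 [NS]: N:empty,E:wait,S:empty,W:wait | queues: N=0 E=1 S=0 W=3
Step 3 [NS]: N:empty,E:wait,S:empty,W:wait | queues: N=0 E=1 S=0 W=3
Step 4 [EW]: N:wait,E:car1-GO,S:wait,W:car2-GO | queues: N=0 E=0 S=0 W=2
Step 5 [EW]: N:wait,E:empty,S:wait,W:car3-GO | queues: N=0 E=0 S=0 W=1
Step 6 [NS]: N:empty,E:wait,S:empty,W:wait | queues: N=0 E=0 S=0 W=1
Step 7 [NS]: N:empty,E:wait,S:empty,W:wait | queues: N=0 E=0 S=0 W=1
Step 8 [NS]: N:empty,E:wait,S:empty,W:wait | queues: N=0 E=0 S=0 W=1
Step 9 [EW]: N:wait,E:empty,S:wait,W:car5-GO | queues: N=0 E=0 S=0 W=0
Car 2 crosses at step 4

4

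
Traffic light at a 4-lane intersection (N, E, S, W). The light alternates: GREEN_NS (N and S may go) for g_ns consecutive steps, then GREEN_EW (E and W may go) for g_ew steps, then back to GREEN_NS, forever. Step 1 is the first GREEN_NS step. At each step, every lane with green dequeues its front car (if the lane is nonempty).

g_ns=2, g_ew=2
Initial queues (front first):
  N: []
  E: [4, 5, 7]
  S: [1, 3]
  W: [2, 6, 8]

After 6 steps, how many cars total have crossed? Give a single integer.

Answer: 6

Derivation:
Step 1 [NS]: N:empty,E:wait,S:car1-GO,W:wait | queues: N=0 E=3 S=1 W=3
Step 2 [NS]: N:empty,E:wait,S:car3-GO,W:wait | queues: N=0 E=3 S=0 W=3
Step 3 [EW]: N:wait,E:car4-GO,S:wait,W:car2-GO | queues: N=0 E=2 S=0 W=2
Step 4 [EW]: N:wait,E:car5-GO,S:wait,W:car6-GO | queues: N=0 E=1 S=0 W=1
Step 5 [NS]: N:empty,E:wait,S:empty,W:wait | queues: N=0 E=1 S=0 W=1
Step 6 [NS]: N:empty,E:wait,S:empty,W:wait | queues: N=0 E=1 S=0 W=1
Cars crossed by step 6: 6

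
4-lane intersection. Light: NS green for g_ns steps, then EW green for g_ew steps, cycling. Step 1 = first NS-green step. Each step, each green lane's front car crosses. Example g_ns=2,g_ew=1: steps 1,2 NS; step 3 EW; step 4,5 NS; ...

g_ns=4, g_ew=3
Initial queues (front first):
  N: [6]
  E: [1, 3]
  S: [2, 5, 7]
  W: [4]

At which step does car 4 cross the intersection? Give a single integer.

Step 1 [NS]: N:car6-GO,E:wait,S:car2-GO,W:wait | queues: N=0 E=2 S=2 W=1
Step 2 [NS]: N:empty,E:wait,S:car5-GO,W:wait | queues: N=0 E=2 S=1 W=1
Step 3 [NS]: N:empty,E:wait,S:car7-GO,W:wait | queues: N=0 E=2 S=0 W=1
Step 4 [NS]: N:empty,E:wait,S:empty,W:wait | queues: N=0 E=2 S=0 W=1
Step 5 [EW]: N:wait,E:car1-GO,S:wait,W:car4-GO | queues: N=0 E=1 S=0 W=0
Step 6 [EW]: N:wait,E:car3-GO,S:wait,W:empty | queues: N=0 E=0 S=0 W=0
Car 4 crosses at step 5

5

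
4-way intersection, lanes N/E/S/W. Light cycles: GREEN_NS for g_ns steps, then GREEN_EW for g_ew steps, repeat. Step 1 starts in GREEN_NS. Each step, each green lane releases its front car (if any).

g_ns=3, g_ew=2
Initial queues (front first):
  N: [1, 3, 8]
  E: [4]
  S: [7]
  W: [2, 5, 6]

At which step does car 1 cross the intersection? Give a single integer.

Step 1 [NS]: N:car1-GO,E:wait,S:car7-GO,W:wait | queues: N=2 E=1 S=0 W=3
Step 2 [NS]: N:car3-GO,E:wait,S:empty,W:wait | queues: N=1 E=1 S=0 W=3
Step 3 [NS]: N:car8-GO,E:wait,S:empty,W:wait | queues: N=0 E=1 S=0 W=3
Step 4 [EW]: N:wait,E:car4-GO,S:wait,W:car2-GO | queues: N=0 E=0 S=0 W=2
Step 5 [EW]: N:wait,E:empty,S:wait,W:car5-GO | queues: N=0 E=0 S=0 W=1
Step 6 [NS]: N:empty,E:wait,S:empty,W:wait | queues: N=0 E=0 S=0 W=1
Step 7 [NS]: N:empty,E:wait,S:empty,W:wait | queues: N=0 E=0 S=0 W=1
Step 8 [NS]: N:empty,E:wait,S:empty,W:wait | queues: N=0 E=0 S=0 W=1
Step 9 [EW]: N:wait,E:empty,S:wait,W:car6-GO | queues: N=0 E=0 S=0 W=0
Car 1 crosses at step 1

1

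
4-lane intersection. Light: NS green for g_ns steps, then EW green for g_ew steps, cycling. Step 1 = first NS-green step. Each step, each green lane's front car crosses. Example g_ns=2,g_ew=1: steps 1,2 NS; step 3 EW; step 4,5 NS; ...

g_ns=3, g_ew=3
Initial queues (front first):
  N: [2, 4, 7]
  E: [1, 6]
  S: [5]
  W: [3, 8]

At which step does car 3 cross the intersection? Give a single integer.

Step 1 [NS]: N:car2-GO,E:wait,S:car5-GO,W:wait | queues: N=2 E=2 S=0 W=2
Step 2 [NS]: N:car4-GO,E:wait,S:empty,W:wait | queues: N=1 E=2 S=0 W=2
Step 3 [NS]: N:car7-GO,E:wait,S:empty,W:wait | queues: N=0 E=2 S=0 W=2
Step 4 [EW]: N:wait,E:car1-GO,S:wait,W:car3-GO | queues: N=0 E=1 S=0 W=1
Step 5 [EW]: N:wait,E:car6-GO,S:wait,W:car8-GO | queues: N=0 E=0 S=0 W=0
Car 3 crosses at step 4

4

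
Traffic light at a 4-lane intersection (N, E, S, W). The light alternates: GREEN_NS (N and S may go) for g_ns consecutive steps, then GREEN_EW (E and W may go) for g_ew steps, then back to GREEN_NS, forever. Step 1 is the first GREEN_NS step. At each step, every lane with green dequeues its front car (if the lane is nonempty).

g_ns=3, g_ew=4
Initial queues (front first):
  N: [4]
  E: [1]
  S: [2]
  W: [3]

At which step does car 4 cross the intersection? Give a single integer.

Step 1 [NS]: N:car4-GO,E:wait,S:car2-GO,W:wait | queues: N=0 E=1 S=0 W=1
Step 2 [NS]: N:empty,E:wait,S:empty,W:wait | queues: N=0 E=1 S=0 W=1
Step 3 [NS]: N:empty,E:wait,S:empty,W:wait | queues: N=0 E=1 S=0 W=1
Step 4 [EW]: N:wait,E:car1-GO,S:wait,W:car3-GO | queues: N=0 E=0 S=0 W=0
Car 4 crosses at step 1

1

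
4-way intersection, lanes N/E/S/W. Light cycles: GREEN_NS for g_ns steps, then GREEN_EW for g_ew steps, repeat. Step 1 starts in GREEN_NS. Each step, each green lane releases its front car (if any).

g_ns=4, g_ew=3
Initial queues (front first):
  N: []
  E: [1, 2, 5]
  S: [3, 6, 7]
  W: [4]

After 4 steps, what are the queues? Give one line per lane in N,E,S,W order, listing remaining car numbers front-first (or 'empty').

Step 1 [NS]: N:empty,E:wait,S:car3-GO,W:wait | queues: N=0 E=3 S=2 W=1
Step 2 [NS]: N:empty,E:wait,S:car6-GO,W:wait | queues: N=0 E=3 S=1 W=1
Step 3 [NS]: N:empty,E:wait,S:car7-GO,W:wait | queues: N=0 E=3 S=0 W=1
Step 4 [NS]: N:empty,E:wait,S:empty,W:wait | queues: N=0 E=3 S=0 W=1

N: empty
E: 1 2 5
S: empty
W: 4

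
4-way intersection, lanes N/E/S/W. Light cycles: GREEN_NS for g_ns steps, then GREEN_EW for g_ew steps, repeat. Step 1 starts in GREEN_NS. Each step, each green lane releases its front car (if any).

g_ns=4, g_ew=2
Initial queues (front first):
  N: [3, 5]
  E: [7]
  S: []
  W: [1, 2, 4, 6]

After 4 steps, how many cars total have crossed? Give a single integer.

Step 1 [NS]: N:car3-GO,E:wait,S:empty,W:wait | queues: N=1 E=1 S=0 W=4
Step 2 [NS]: N:car5-GO,E:wait,S:empty,W:wait | queues: N=0 E=1 S=0 W=4
Step 3 [NS]: N:empty,E:wait,S:empty,W:wait | queues: N=0 E=1 S=0 W=4
Step 4 [NS]: N:empty,E:wait,S:empty,W:wait | queues: N=0 E=1 S=0 W=4
Cars crossed by step 4: 2

Answer: 2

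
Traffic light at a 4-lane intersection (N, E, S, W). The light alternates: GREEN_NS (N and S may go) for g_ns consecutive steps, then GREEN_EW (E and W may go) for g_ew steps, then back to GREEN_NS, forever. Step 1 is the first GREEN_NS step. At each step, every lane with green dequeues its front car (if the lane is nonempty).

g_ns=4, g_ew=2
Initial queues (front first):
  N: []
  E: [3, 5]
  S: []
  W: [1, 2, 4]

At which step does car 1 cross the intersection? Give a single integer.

Step 1 [NS]: N:empty,E:wait,S:empty,W:wait | queues: N=0 E=2 S=0 W=3
Step 2 [NS]: N:empty,E:wait,S:empty,W:wait | queues: N=0 E=2 S=0 W=3
Step 3 [NS]: N:empty,E:wait,S:empty,W:wait | queues: N=0 E=2 S=0 W=3
Step 4 [NS]: N:empty,E:wait,S:empty,W:wait | queues: N=0 E=2 S=0 W=3
Step 5 [EW]: N:wait,E:car3-GO,S:wait,W:car1-GO | queues: N=0 E=1 S=0 W=2
Step 6 [EW]: N:wait,E:car5-GO,S:wait,W:car2-GO | queues: N=0 E=0 S=0 W=1
Step 7 [NS]: N:empty,E:wait,S:empty,W:wait | queues: N=0 E=0 S=0 W=1
Step 8 [NS]: N:empty,E:wait,S:empty,W:wait | queues: N=0 E=0 S=0 W=1
Step 9 [NS]: N:empty,E:wait,S:empty,W:wait | queues: N=0 E=0 S=0 W=1
Step 10 [NS]: N:empty,E:wait,S:empty,W:wait | queues: N=0 E=0 S=0 W=1
Step 11 [EW]: N:wait,E:empty,S:wait,W:car4-GO | queues: N=0 E=0 S=0 W=0
Car 1 crosses at step 5

5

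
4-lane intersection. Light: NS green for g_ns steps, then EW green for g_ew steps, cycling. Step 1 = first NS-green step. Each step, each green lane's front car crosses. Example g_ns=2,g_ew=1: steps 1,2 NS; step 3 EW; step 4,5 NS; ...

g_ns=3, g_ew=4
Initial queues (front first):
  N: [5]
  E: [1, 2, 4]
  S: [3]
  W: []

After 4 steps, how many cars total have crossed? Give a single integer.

Answer: 3

Derivation:
Step 1 [NS]: N:car5-GO,E:wait,S:car3-GO,W:wait | queues: N=0 E=3 S=0 W=0
Step 2 [NS]: N:empty,E:wait,S:empty,W:wait | queues: N=0 E=3 S=0 W=0
Step 3 [NS]: N:empty,E:wait,S:empty,W:wait | queues: N=0 E=3 S=0 W=0
Step 4 [EW]: N:wait,E:car1-GO,S:wait,W:empty | queues: N=0 E=2 S=0 W=0
Cars crossed by step 4: 3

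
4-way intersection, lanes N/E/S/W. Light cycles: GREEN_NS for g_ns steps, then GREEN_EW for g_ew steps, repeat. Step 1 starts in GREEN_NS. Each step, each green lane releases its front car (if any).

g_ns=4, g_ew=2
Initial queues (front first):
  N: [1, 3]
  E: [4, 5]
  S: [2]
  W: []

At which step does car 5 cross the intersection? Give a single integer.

Step 1 [NS]: N:car1-GO,E:wait,S:car2-GO,W:wait | queues: N=1 E=2 S=0 W=0
Step 2 [NS]: N:car3-GO,E:wait,S:empty,W:wait | queues: N=0 E=2 S=0 W=0
Step 3 [NS]: N:empty,E:wait,S:empty,W:wait | queues: N=0 E=2 S=0 W=0
Step 4 [NS]: N:empty,E:wait,S:empty,W:wait | queues: N=0 E=2 S=0 W=0
Step 5 [EW]: N:wait,E:car4-GO,S:wait,W:empty | queues: N=0 E=1 S=0 W=0
Step 6 [EW]: N:wait,E:car5-GO,S:wait,W:empty | queues: N=0 E=0 S=0 W=0
Car 5 crosses at step 6

6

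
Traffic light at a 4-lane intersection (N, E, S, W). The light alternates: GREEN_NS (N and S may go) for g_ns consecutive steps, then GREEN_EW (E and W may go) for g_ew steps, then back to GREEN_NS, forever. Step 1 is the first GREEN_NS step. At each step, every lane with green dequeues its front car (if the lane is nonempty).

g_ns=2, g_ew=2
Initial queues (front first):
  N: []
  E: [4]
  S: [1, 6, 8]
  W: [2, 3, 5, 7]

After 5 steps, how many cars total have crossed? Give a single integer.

Step 1 [NS]: N:empty,E:wait,S:car1-GO,W:wait | queues: N=0 E=1 S=2 W=4
Step 2 [NS]: N:empty,E:wait,S:car6-GO,W:wait | queues: N=0 E=1 S=1 W=4
Step 3 [EW]: N:wait,E:car4-GO,S:wait,W:car2-GO | queues: N=0 E=0 S=1 W=3
Step 4 [EW]: N:wait,E:empty,S:wait,W:car3-GO | queues: N=0 E=0 S=1 W=2
Step 5 [NS]: N:empty,E:wait,S:car8-GO,W:wait | queues: N=0 E=0 S=0 W=2
Cars crossed by step 5: 6

Answer: 6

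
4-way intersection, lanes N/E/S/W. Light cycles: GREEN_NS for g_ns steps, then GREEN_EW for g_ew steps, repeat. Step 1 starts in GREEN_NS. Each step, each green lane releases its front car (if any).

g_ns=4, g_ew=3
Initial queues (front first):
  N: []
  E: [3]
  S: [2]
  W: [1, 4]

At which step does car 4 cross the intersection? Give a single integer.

Step 1 [NS]: N:empty,E:wait,S:car2-GO,W:wait | queues: N=0 E=1 S=0 W=2
Step 2 [NS]: N:empty,E:wait,S:empty,W:wait | queues: N=0 E=1 S=0 W=2
Step 3 [NS]: N:empty,E:wait,S:empty,W:wait | queues: N=0 E=1 S=0 W=2
Step 4 [NS]: N:empty,E:wait,S:empty,W:wait | queues: N=0 E=1 S=0 W=2
Step 5 [EW]: N:wait,E:car3-GO,S:wait,W:car1-GO | queues: N=0 E=0 S=0 W=1
Step 6 [EW]: N:wait,E:empty,S:wait,W:car4-GO | queues: N=0 E=0 S=0 W=0
Car 4 crosses at step 6

6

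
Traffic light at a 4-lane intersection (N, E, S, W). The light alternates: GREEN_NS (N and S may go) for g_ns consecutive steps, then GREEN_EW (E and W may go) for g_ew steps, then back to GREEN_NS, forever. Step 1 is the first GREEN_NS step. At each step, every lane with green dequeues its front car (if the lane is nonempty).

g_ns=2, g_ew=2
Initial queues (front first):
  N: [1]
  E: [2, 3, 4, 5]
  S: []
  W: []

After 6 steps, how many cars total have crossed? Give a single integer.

Answer: 3

Derivation:
Step 1 [NS]: N:car1-GO,E:wait,S:empty,W:wait | queues: N=0 E=4 S=0 W=0
Step 2 [NS]: N:empty,E:wait,S:empty,W:wait | queues: N=0 E=4 S=0 W=0
Step 3 [EW]: N:wait,E:car2-GO,S:wait,W:empty | queues: N=0 E=3 S=0 W=0
Step 4 [EW]: N:wait,E:car3-GO,S:wait,W:empty | queues: N=0 E=2 S=0 W=0
Step 5 [NS]: N:empty,E:wait,S:empty,W:wait | queues: N=0 E=2 S=0 W=0
Step 6 [NS]: N:empty,E:wait,S:empty,W:wait | queues: N=0 E=2 S=0 W=0
Cars crossed by step 6: 3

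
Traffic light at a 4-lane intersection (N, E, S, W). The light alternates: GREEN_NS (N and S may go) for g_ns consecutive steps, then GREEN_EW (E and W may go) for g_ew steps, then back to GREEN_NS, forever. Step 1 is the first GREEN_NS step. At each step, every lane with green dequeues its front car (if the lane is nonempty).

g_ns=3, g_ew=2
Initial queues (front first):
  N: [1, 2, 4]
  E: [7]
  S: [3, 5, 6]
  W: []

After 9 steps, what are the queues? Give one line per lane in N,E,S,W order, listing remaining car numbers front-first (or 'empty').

Step 1 [NS]: N:car1-GO,E:wait,S:car3-GO,W:wait | queues: N=2 E=1 S=2 W=0
Step 2 [NS]: N:car2-GO,E:wait,S:car5-GO,W:wait | queues: N=1 E=1 S=1 W=0
Step 3 [NS]: N:car4-GO,E:wait,S:car6-GO,W:wait | queues: N=0 E=1 S=0 W=0
Step 4 [EW]: N:wait,E:car7-GO,S:wait,W:empty | queues: N=0 E=0 S=0 W=0

N: empty
E: empty
S: empty
W: empty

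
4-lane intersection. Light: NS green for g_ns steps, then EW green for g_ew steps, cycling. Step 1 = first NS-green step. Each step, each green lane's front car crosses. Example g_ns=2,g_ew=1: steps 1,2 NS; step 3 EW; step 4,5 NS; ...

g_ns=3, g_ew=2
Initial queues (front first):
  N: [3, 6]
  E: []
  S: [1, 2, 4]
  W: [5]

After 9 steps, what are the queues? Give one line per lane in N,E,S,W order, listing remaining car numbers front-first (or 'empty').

Step 1 [NS]: N:car3-GO,E:wait,S:car1-GO,W:wait | queues: N=1 E=0 S=2 W=1
Step 2 [NS]: N:car6-GO,E:wait,S:car2-GO,W:wait | queues: N=0 E=0 S=1 W=1
Step 3 [NS]: N:empty,E:wait,S:car4-GO,W:wait | queues: N=0 E=0 S=0 W=1
Step 4 [EW]: N:wait,E:empty,S:wait,W:car5-GO | queues: N=0 E=0 S=0 W=0

N: empty
E: empty
S: empty
W: empty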